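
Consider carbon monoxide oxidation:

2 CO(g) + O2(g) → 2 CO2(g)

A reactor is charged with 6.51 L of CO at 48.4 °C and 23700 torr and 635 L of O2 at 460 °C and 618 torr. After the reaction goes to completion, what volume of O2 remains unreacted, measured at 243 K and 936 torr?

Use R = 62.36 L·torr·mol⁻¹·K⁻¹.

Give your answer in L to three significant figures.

76.7 L

n(CO) = PV/RT = (23700 × 6.51) / (62.36 × 321.55) = 7.694 mol
n(O2) = PV/RT = (618 × 635) / (62.36 × 733.15) = 8.583 mol
For 7.694 mol CO, stoichiometry requires (1/2) × 7.694 = 3.847 mol O2; 8.583 mol is available, so CO is limiting.
n(O2) consumed = (1/2) × 7.694 = 3.847 mol; remaining = 8.583 − 3.847 = 4.736 mol
V(O2) = nRT/P = 4.736 × 62.36 × 243 / 936 = 76.67 L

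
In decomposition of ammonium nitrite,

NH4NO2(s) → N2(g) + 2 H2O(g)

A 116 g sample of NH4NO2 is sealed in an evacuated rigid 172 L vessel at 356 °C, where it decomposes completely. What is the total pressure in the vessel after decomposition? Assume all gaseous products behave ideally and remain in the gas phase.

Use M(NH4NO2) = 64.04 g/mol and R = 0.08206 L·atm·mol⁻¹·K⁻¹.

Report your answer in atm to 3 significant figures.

n(NH4NO2) = 116 / 64.04 = 1.811 mol
n(gas produced) = (3/1) × 1.811 = 5.433 mol
P = nRT/V = 5.433 × 0.08206 × 629.15 / 172 = 1.631 atm

1.63 atm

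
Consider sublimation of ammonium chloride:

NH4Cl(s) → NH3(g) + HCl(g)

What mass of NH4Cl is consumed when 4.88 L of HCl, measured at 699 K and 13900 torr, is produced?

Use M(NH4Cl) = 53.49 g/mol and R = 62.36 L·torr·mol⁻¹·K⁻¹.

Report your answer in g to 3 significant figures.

n(HCl) = PV/RT = (13900 × 4.88) / (62.36 × 699) = 1.556 mol
n(NH4Cl) = (1/1) × 1.556 = 1.556 mol
m(NH4Cl) = 1.556 × 53.49 = 83.23 g

83.2 g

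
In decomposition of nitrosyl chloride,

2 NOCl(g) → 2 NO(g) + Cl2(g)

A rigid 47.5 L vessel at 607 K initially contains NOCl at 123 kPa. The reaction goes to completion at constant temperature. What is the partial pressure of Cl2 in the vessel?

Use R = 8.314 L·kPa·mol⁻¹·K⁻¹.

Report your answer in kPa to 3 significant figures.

61.5 kPa

n(NOCl)₀ = PV/RT = (123 × 47.5) / (8.314 × 607) = 1.158 mol
n(Cl2) = (1/2) × 1.158 = 0.5790 mol
P(Cl2) = nRT/V = 0.5790 × 8.314 × 607 / 47.5 = 61.52 kPa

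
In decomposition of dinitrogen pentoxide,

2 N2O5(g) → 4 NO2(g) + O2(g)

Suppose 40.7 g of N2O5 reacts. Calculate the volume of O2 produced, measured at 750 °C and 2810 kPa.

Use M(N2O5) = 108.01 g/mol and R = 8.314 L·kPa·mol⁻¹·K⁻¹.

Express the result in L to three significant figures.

n(N2O5) = 40.70 / 108.01 = 0.3768 mol
n(O2) = (1/2) × 0.3768 = 0.1884 mol
V = nRT/P = 0.1884 × 8.314 × 1023.15 / 2810 = 0.5703 L

0.570 L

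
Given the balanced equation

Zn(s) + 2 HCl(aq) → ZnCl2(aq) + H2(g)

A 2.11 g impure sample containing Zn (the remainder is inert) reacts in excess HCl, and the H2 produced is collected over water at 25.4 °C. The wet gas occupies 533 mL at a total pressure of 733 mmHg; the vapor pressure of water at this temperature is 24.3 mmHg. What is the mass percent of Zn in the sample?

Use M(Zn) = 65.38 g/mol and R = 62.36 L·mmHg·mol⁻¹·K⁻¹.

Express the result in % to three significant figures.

P(H2) = 733 − 24.3 = 708.7 mmHg
n(H2) = PV/RT = (708.7 × 0.5330) / (62.36 × 298.55) = 0.02029 mol
n(Zn) = (1/1) × 0.02029 = 0.02029 mol
m(Zn) = 0.02029 × 65.38 = 1.327 g
%Zn = 1.327 / 2.11 × 100 = 62.89%

62.9 %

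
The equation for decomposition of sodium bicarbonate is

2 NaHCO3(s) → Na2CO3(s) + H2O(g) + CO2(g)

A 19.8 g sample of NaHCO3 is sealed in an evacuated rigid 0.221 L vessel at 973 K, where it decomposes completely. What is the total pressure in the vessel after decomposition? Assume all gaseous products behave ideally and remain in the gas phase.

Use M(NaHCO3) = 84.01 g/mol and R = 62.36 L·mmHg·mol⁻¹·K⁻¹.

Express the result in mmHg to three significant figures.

64700 mmHg

n(NaHCO3) = 19.8 / 84.01 = 0.2357 mol
n(gas produced) = (2/2) × 0.2357 = 0.2357 mol
P = nRT/V = 0.2357 × 62.36 × 973 / 0.221 = 64710 mmHg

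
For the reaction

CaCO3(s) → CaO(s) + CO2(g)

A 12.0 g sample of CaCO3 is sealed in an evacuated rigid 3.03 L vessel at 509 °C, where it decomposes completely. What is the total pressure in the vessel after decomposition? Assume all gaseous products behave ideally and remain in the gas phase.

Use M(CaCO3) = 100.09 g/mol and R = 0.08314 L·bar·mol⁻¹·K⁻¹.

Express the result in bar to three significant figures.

2.57 bar

n(CaCO3) = 12.0 / 100.09 = 0.1199 mol
n(gas produced) = (1/1) × 0.1199 = 0.1199 mol
P = nRT/V = 0.1199 × 0.08314 × 782.15 / 3.03 = 2.573 bar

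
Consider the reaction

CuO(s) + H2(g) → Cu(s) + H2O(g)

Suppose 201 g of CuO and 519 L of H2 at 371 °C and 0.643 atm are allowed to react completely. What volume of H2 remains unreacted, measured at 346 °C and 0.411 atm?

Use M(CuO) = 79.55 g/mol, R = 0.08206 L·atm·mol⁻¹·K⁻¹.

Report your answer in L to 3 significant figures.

468 L

n(CuO) = 201 / 79.55 = 2.527 mol
n(H2) = PV/RT = (0.643 × 519) / (0.08206 × 644.15) = 6.313 mol
For 2.527 mol CuO, stoichiometry requires (1/1) × 2.527 = 2.527 mol H2; 6.313 mol is available, so CuO is limiting.
n(H2) consumed = (1/1) × 2.527 = 2.527 mol; remaining = 6.313 − 2.527 = 3.786 mol
V(H2) = nRT/P = 3.786 × 0.08206 × 619.15 / 0.411 = 468.0 L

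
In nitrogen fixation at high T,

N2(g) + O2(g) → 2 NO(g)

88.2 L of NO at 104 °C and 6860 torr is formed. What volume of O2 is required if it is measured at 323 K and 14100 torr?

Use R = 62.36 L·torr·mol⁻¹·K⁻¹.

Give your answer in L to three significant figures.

n(NO) = PV/RT = (6860 × 88.2) / (62.36 × 377.15) = 25.73 mol
n(O2) = (1/2) × 25.73 = 12.87 mol
V = nRT/P = 12.87 × 62.36 × 323 / 14100 = 18.39 L

18.4 L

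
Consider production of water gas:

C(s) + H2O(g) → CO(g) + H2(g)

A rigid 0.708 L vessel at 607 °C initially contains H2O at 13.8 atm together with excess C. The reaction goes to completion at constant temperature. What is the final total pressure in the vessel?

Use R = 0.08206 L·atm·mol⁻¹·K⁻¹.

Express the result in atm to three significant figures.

27.6 atm

At constant T and V, P ∝ n(gas): 1 mol gas → 2 mol gas.
P_final = (2/1) × 13.8 = 27.60 atm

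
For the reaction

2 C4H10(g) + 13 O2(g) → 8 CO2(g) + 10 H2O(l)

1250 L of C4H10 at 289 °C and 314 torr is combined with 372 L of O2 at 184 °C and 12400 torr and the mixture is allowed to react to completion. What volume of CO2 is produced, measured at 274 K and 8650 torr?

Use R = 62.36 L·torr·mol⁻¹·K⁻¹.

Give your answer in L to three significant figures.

n(C4H10) = PV/RT = (314 × 1250) / (62.36 × 562.15) = 11.20 mol
n(O2) = PV/RT = (12400 × 372) / (62.36 × 457.15) = 161.8 mol
For 11.20 mol C4H10, stoichiometry requires (13/2) × 11.20 = 72.80 mol O2; 161.8 mol is available, so C4H10 is limiting.
n(CO2) = (8/2) × 11.20 = 44.80 mol
V(CO2) = nRT/P = 44.80 × 62.36 × 274 / 8650 = 88.49 L

88.5 L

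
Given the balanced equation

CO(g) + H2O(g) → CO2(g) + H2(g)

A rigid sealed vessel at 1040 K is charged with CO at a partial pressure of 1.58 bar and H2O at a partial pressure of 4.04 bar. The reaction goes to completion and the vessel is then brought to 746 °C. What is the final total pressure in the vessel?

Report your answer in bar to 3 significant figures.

5.51 bar

Because the vessel is rigid and T is held at 1040 K, work the stoichiometry in partial pressures (P_i = n_iRT/V).
P(H2O) required for 1.58 bar of CO = (1/1) × 1.58 = 1.580 bar; available 4.04 bar, so CO is limiting.
P(H2O) remaining = 4.04 − (1/1) × 1.58 = 2.460 bar
P(gaseous products) = (1+1)/1 × 1.58 = 3.160 bar
P_total at 1040 K = 2.460 + 3.160 = 5.620 bar
Scaling to 746 °C: P = 5.620 × 1019.15/1040 = 5.507 bar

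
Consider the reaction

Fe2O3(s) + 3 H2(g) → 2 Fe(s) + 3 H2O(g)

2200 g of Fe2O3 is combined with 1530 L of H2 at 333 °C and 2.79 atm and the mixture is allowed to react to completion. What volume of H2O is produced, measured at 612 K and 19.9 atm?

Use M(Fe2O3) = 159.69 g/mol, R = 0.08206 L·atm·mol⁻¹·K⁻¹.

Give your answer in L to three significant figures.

n(Fe2O3) = 2200 / 159.69 = 13.78 mol
n(H2) = PV/RT = (2.79 × 1530) / (0.08206 × 606.15) = 85.82 mol
For 13.78 mol Fe2O3, stoichiometry requires (3/1) × 13.78 = 41.34 mol H2; 85.82 mol is available, so Fe2O3 is limiting.
n(H2O) = (3/1) × 13.78 = 41.34 mol
V(H2O) = nRT/P = 41.34 × 0.08206 × 612 / 19.9 = 104.3 L

104 L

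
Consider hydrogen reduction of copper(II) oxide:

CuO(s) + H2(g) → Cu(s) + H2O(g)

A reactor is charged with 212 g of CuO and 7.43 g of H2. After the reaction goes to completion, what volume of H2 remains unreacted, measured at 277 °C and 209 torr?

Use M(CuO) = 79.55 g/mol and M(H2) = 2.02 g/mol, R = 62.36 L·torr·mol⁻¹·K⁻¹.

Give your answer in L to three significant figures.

n(CuO) = 212 / 79.55 = 2.665 mol
n(H2) = 7.43 / 2.02 = 3.678 mol
For 2.665 mol CuO, stoichiometry requires (1/1) × 2.665 = 2.665 mol H2; 3.678 mol is available, so CuO is limiting.
n(H2) consumed = (1/1) × 2.665 = 2.665 mol; remaining = 3.678 − 2.665 = 1.013 mol
V(H2) = nRT/P = 1.013 × 62.36 × 550.15 / 209 = 166.3 L

166 L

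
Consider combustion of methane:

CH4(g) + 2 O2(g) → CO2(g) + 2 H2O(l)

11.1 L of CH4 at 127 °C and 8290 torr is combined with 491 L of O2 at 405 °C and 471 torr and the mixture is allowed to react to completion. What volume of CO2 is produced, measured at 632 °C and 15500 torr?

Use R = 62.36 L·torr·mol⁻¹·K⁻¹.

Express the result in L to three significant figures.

9.96 L

n(CH4) = PV/RT = (8290 × 11.1) / (62.36 × 400.15) = 3.688 mol
n(O2) = PV/RT = (471 × 491) / (62.36 × 678.15) = 5.469 mol
For 3.688 mol CH4, stoichiometry requires (2/1) × 3.688 = 7.376 mol O2; 5.469 mol is available, so O2 is limiting.
n(CO2) = (1/2) × 5.469 = 2.735 mol
V(CO2) = nRT/P = 2.735 × 62.36 × 905.15 / 15500 = 9.960 L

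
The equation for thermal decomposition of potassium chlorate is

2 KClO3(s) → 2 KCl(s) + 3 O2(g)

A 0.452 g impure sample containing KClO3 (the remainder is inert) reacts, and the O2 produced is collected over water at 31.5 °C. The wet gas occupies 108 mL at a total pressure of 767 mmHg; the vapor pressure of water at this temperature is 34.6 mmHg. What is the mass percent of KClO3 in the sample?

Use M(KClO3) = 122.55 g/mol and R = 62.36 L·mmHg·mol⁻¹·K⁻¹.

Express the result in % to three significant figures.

75.3 %

P(O2) = 767 − 34.6 = 732.4 mmHg
n(O2) = PV/RT = (732.4 × 0.1080) / (62.36 × 304.65) = 0.004164 mol
n(KClO3) = (2/3) × 0.004164 = 0.002776 mol
m(KClO3) = 0.002776 × 122.55 = 0.3402 g
%KClO3 = 0.3402 / 0.452 × 100 = 75.27%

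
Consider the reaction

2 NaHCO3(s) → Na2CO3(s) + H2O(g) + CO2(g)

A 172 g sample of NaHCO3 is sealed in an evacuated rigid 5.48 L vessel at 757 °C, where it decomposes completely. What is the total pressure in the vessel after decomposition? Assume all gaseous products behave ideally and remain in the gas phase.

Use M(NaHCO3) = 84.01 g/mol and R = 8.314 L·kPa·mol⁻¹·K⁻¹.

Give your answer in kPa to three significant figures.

3200 kPa

n(NaHCO3) = 172 / 84.01 = 2.047 mol
n(gas produced) = (2/2) × 2.047 = 2.047 mol
P = nRT/V = 2.047 × 8.314 × 1030.15 / 5.48 = 3199 kPa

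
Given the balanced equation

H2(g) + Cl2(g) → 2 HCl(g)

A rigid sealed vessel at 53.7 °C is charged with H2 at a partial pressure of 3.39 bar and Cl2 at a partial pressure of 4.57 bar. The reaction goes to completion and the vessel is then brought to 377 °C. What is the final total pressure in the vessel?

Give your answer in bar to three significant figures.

15.8 bar

At constant V, partial pressures at 53.7 °C are proportional to moles, so apply stoichiometry directly to pressures.
P(Cl2) required for 3.39 bar of H2 = (1/1) × 3.39 = 3.390 bar; available 4.57 bar, so H2 is limiting.
P(Cl2) remaining = 4.57 − (1/1) × 3.39 = 1.180 bar
P(gaseous products) = (2)/1 × 3.39 = 6.780 bar
P_total at 53.7 °C = 1.180 + 6.780 = 7.960 bar
Scaling to 377 °C: P = 7.960 × 650.15/326.85 = 15.83 bar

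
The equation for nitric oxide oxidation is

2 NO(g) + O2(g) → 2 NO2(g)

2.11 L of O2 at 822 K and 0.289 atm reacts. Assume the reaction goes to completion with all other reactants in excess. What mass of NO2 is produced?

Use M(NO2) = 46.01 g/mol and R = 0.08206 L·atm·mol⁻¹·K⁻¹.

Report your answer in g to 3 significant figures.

n(O2) = PV/RT = (0.289 × 2.11) / (0.08206 × 822) = 0.009040 mol
n(NO2) = (2/1) × 0.009040 = 0.01808 mol
m(NO2) = 0.01808 × 46.01 = 0.8319 g

0.832 g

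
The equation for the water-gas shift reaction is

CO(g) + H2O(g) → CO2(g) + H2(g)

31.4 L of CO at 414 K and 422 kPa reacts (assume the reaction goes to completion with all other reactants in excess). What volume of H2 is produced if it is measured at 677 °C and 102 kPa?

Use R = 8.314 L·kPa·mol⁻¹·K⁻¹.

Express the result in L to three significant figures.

298 L

n(CO) = PV/RT = (422 × 31.4) / (8.314 × 414) = 3.850 mol
n(H2) = (1/1) × 3.850 = 3.850 mol
V = nRT/P = 3.850 × 8.314 × 950.15 / 102 = 298.2 L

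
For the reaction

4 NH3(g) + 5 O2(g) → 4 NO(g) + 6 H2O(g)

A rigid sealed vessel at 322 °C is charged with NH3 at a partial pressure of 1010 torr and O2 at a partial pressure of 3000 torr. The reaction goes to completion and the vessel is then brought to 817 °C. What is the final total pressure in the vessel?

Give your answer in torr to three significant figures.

At constant V, partial pressures at 322 °C are proportional to moles, so apply stoichiometry directly to pressures.
P(O2) required for 1010 torr of NH3 = (5/4) × 1010 = 1262 torr; available 3000 torr, so NH3 is limiting.
P(O2) remaining = 3000 − (5/4) × 1010 = 1738 torr
P(gaseous products) = (4+6)/4 × 1010 = 2525 torr
P_total at 322 °C = 1738 + 2525 = 4263 torr
Scaling to 817 °C: P = 4263 × 1090.15/595.15 = 7809 torr

7810 torr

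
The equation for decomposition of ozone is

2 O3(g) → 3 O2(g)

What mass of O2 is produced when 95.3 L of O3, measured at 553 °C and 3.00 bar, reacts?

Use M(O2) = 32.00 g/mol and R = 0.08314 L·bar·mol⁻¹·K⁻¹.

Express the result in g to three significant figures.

n(O3) = PV/RT = (3.00 × 95.3) / (0.08314 × 826.15) = 4.162 mol
n(O2) = (3/2) × 4.162 = 6.243 mol
m(O2) = 6.243 × 32.00 = 199.8 g

200 g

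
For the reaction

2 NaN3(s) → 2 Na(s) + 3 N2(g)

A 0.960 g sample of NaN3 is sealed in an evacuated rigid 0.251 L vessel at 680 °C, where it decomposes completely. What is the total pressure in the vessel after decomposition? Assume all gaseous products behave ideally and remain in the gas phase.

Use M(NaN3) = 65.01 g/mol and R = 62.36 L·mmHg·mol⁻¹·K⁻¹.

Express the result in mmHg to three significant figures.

n(NaN3) = 0.960 / 65.01 = 0.01477 mol
n(gas produced) = (3/2) × 0.01477 = 0.02216 mol
P = nRT/V = 0.02216 × 62.36 × 953.15 / 0.251 = 5248 mmHg

5250 mmHg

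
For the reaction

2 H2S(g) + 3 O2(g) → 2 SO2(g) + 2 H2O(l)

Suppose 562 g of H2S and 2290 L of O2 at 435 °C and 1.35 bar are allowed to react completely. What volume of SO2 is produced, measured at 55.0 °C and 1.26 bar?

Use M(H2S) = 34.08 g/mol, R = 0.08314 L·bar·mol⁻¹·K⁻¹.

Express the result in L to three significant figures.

357 L

n(H2S) = 562 / 34.08 = 16.49 mol
n(O2) = PV/RT = (1.35 × 2290) / (0.08314 × 708.15) = 52.51 mol
For 16.49 mol H2S, stoichiometry requires (3/2) × 16.49 = 24.73 mol O2; 52.51 mol is available, so H2S is limiting.
n(SO2) = (2/2) × 16.49 = 16.49 mol
V(SO2) = nRT/P = 16.49 × 0.08314 × 328.15 / 1.26 = 357.1 L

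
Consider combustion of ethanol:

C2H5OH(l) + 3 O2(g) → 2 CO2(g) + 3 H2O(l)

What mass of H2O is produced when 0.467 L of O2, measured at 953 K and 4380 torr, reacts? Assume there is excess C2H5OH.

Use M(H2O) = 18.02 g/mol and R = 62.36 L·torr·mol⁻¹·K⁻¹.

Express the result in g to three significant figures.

0.620 g

n(O2) = PV/RT = (4380 × 0.467) / (62.36 × 953) = 0.03442 mol
n(H2O) = (3/3) × 0.03442 = 0.03442 mol
m(H2O) = 0.03442 × 18.02 = 0.6202 g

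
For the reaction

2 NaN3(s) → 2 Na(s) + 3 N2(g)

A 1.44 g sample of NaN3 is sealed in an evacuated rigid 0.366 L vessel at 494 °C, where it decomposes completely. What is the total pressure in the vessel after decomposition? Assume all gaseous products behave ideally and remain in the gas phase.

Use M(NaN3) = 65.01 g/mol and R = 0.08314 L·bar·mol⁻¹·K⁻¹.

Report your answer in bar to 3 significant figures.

n(NaN3) = 1.44 / 65.01 = 0.02215 mol
n(gas produced) = (3/2) × 0.02215 = 0.03322 mol
P = nRT/V = 0.03322 × 0.08314 × 767.15 / 0.366 = 5.789 bar

5.79 bar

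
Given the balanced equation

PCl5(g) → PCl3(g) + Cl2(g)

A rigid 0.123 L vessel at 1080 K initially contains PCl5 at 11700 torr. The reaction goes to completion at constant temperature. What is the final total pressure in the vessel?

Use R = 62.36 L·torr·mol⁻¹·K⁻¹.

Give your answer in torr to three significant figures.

At constant T and V, P ∝ n(gas): 1 mol gas → 2 mol gas.
P_final = (2/1) × 11700 = 23400 torr

23400 torr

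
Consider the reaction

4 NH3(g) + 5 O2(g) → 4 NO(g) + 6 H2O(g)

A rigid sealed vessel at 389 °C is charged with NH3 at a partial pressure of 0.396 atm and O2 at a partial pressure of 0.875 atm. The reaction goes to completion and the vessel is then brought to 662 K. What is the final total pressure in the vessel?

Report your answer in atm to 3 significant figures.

1.37 atm

At constant V, partial pressures at 389 °C are proportional to moles, so apply stoichiometry directly to pressures.
P(O2) required for 0.396 atm of NH3 = (5/4) × 0.396 = 0.4950 atm; available 0.875 atm, so NH3 is limiting.
P(O2) remaining = 0.875 − (5/4) × 0.396 = 0.3800 atm
P(gaseous products) = (4+6)/4 × 0.396 = 0.9900 atm
P_total at 389 °C = 0.3800 + 0.9900 = 1.370 atm
Scaling to 662 K: P = 1.370 × 662/662.15 = 1.370 atm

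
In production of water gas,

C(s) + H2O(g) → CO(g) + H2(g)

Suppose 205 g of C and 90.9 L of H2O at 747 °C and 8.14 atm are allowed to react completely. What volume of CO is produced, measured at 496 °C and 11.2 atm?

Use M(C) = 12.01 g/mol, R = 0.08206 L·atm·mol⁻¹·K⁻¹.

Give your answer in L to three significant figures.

49.8 L

n(C) = 205 / 12.01 = 17.07 mol
n(H2O) = PV/RT = (8.14 × 90.9) / (0.08206 × 1020.15) = 8.839 mol
For 17.07 mol C, stoichiometry requires (1/1) × 17.07 = 17.07 mol H2O; 8.839 mol is available, so H2O is limiting.
n(CO) = (1/1) × 8.839 = 8.839 mol
V(CO) = nRT/P = 8.839 × 0.08206 × 769.15 / 11.2 = 49.81 L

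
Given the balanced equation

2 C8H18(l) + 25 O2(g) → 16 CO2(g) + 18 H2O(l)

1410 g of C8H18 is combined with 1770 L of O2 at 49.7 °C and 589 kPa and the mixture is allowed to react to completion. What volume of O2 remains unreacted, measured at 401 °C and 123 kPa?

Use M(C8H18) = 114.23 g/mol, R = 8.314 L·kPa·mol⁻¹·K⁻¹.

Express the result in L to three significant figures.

10700 L

n(C8H18) = 1410 / 114.23 = 12.34 mol
n(O2) = PV/RT = (589 × 1770) / (8.314 × 322.85) = 388.4 mol
For 12.34 mol C8H18, stoichiometry requires (25/2) × 12.34 = 154.2 mol O2; 388.4 mol is available, so C8H18 is limiting.
n(O2) consumed = (25/2) × 12.34 = 154.2 mol; remaining = 388.4 − 154.2 = 234.2 mol
V(O2) = nRT/P = 234.2 × 8.314 × 674.15 / 123 = 10670 L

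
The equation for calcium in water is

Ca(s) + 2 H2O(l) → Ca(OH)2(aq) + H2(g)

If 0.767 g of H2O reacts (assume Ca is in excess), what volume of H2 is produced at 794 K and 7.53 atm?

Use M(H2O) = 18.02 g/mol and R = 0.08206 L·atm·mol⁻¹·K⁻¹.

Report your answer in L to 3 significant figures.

n(H2O) = 0.7670 / 18.02 = 0.04256 mol
n(H2) = (1/2) × 0.04256 = 0.02128 mol
V = nRT/P = 0.02128 × 0.08206 × 794 / 7.53 = 0.1841 L

0.184 L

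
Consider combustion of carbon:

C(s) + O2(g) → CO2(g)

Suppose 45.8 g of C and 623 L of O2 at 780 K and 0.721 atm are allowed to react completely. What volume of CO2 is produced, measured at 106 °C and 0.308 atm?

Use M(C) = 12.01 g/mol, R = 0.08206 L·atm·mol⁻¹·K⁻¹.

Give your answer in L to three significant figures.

n(C) = 45.8 / 12.01 = 3.813 mol
n(O2) = PV/RT = (0.721 × 623) / (0.08206 × 780) = 7.018 mol
For 3.813 mol C, stoichiometry requires (1/1) × 3.813 = 3.813 mol O2; 7.018 mol is available, so C is limiting.
n(CO2) = (1/1) × 3.813 = 3.813 mol
V(CO2) = nRT/P = 3.813 × 0.08206 × 379.15 / 0.308 = 385.2 L

385 L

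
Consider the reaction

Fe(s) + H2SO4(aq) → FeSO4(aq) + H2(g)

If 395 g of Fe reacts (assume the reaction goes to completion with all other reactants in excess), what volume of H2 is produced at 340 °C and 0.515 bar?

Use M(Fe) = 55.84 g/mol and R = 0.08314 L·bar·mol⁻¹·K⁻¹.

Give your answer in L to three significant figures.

700 L

n(Fe) = 395.0 / 55.84 = 7.074 mol
n(H2) = (1/1) × 7.074 = 7.074 mol
V = nRT/P = 7.074 × 0.08314 × 613.15 / 0.515 = 700.2 L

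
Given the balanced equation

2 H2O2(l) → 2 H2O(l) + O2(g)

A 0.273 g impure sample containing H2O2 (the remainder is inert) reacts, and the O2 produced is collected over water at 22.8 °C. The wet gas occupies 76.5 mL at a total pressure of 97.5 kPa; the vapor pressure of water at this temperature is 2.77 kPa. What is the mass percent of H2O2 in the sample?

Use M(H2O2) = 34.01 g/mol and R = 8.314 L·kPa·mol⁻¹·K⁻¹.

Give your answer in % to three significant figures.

73.4 %

P(O2) = 97.5 − 2.77 = 94.73 kPa
n(O2) = PV/RT = (94.73 × 0.07650) / (8.314 × 295.95) = 0.002945 mol
n(H2O2) = (2/1) × 0.002945 = 0.005890 mol
m(H2O2) = 0.005890 × 34.01 = 0.2003 g
%H2O2 = 0.2003 / 0.273 × 100 = 73.37%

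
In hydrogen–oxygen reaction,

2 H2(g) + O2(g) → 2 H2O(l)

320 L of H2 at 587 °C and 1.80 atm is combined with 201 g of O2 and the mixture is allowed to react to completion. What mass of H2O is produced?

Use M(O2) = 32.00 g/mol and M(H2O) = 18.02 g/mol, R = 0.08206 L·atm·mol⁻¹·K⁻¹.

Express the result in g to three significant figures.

147 g

n(H2) = PV/RT = (1.80 × 320) / (0.08206 × 860.15) = 8.161 mol
n(O2) = 201 / 32.00 = 6.281 mol
For 8.161 mol H2, stoichiometry requires (1/2) × 8.161 = 4.080 mol O2; 6.281 mol is available, so H2 is limiting.
n(H2O) = (2/2) × 8.161 = 8.161 mol
m(H2O) = 8.161 × 18.02 = 147.1 g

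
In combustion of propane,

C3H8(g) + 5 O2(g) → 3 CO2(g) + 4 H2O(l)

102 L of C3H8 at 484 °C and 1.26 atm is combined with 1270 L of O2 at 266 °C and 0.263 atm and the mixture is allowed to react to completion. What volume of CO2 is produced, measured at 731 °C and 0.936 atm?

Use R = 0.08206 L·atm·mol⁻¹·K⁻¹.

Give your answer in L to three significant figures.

399 L

n(C3H8) = PV/RT = (1.26 × 102) / (0.08206 × 757.15) = 2.069 mol
n(O2) = PV/RT = (0.263 × 1270) / (0.08206 × 539.15) = 7.550 mol
For 2.069 mol C3H8, stoichiometry requires (5/1) × 2.069 = 10.34 mol O2; 7.550 mol is available, so O2 is limiting.
n(CO2) = (3/5) × 7.550 = 4.530 mol
V(CO2) = nRT/P = 4.530 × 0.08206 × 1004.15 / 0.936 = 398.8 L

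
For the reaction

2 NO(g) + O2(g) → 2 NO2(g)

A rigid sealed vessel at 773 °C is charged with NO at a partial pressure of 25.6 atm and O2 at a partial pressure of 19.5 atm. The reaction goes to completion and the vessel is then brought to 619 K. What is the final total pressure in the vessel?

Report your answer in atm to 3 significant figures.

With V and T fixed, P_i ∝ n_i, so the mole ratios apply directly to partial pressures at 773 °C.
P(O2) required for 25.6 atm of NO = (1/2) × 25.6 = 12.80 atm; available 19.5 atm, so NO is limiting.
P(O2) remaining = 19.5 − (1/2) × 25.6 = 6.700 atm
P(gaseous products) = (2)/2 × 25.6 = 25.60 atm
P_total at 773 °C = 6.700 + 25.60 = 32.30 atm
Scaling to 619 K: P = 32.30 × 619/1046.15 = 19.11 atm

19.1 atm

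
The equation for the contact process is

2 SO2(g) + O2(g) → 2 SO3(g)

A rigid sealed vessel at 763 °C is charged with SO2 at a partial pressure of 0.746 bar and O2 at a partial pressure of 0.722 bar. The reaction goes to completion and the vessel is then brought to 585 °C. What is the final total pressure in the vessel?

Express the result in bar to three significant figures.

0.907 bar

With V and T fixed, P_i ∝ n_i, so the mole ratios apply directly to partial pressures at 763 °C.
P(O2) required for 0.746 bar of SO2 = (1/2) × 0.746 = 0.3730 bar; available 0.722 bar, so SO2 is limiting.
P(O2) remaining = 0.722 − (1/2) × 0.746 = 0.3490 bar
P(gaseous products) = (2)/2 × 0.746 = 0.7460 bar
P_total at 763 °C = 0.3490 + 0.7460 = 1.095 bar
Scaling to 585 °C: P = 1.095 × 858.15/1036.15 = 0.9069 bar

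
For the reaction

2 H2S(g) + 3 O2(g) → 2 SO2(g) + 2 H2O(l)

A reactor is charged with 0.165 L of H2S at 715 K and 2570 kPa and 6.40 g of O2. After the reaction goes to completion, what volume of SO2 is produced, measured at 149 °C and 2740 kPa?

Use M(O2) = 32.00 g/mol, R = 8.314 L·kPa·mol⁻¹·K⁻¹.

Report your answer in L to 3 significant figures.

0.0914 L

n(H2S) = PV/RT = (2570 × 0.165) / (8.314 × 715) = 0.07133 mol
n(O2) = 6.40 / 32.00 = 0.2000 mol
For 0.07133 mol H2S, stoichiometry requires (3/2) × 0.07133 = 0.1070 mol O2; 0.2000 mol is available, so H2S is limiting.
n(SO2) = (2/2) × 0.07133 = 0.07133 mol
V(SO2) = nRT/P = 0.07133 × 8.314 × 422.15 / 2740 = 0.09137 L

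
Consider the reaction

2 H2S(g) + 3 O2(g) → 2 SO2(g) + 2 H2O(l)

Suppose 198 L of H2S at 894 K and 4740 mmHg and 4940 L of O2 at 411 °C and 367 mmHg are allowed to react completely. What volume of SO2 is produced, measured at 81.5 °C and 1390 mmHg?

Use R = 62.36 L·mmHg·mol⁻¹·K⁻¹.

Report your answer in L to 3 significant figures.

n(H2S) = PV/RT = (4740 × 198) / (62.36 × 894) = 16.83 mol
n(O2) = PV/RT = (367 × 4940) / (62.36 × 684.15) = 42.49 mol
For 16.83 mol H2S, stoichiometry requires (3/2) × 16.83 = 25.24 mol O2; 42.49 mol is available, so H2S is limiting.
n(SO2) = (2/2) × 16.83 = 16.83 mol
V(SO2) = nRT/P = 16.83 × 62.36 × 354.65 / 1390 = 267.8 L

268 L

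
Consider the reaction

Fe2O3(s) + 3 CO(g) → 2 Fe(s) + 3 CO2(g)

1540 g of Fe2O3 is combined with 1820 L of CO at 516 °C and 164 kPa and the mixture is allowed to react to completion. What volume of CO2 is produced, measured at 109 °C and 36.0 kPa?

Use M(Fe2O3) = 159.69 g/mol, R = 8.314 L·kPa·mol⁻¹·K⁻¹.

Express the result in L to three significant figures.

2550 L

n(Fe2O3) = 1540 / 159.69 = 9.644 mol
n(CO) = PV/RT = (164 × 1820) / (8.314 × 789.15) = 45.49 mol
For 9.644 mol Fe2O3, stoichiometry requires (3/1) × 9.644 = 28.93 mol CO; 45.49 mol is available, so Fe2O3 is limiting.
n(CO2) = (3/1) × 9.644 = 28.93 mol
V(CO2) = nRT/P = 28.93 × 8.314 × 382.15 / 36.0 = 2553 L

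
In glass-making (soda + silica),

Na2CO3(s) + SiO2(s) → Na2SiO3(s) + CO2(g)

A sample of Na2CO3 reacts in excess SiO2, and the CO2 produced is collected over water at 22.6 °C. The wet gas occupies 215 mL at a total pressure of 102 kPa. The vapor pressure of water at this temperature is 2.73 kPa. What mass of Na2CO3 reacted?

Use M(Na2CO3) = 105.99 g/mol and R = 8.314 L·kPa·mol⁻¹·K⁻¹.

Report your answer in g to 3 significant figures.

P(CO2) = 102 − 2.73 = 99.27 kPa
n(CO2) = PV/RT = (99.27 × 0.2150) / (8.314 × 295.75) = 0.008680 mol
n(Na2CO3) = (1/1) × 0.008680 = 0.008680 mol
m(Na2CO3) = 0.008680 × 105.99 = 0.9200 g

0.920 g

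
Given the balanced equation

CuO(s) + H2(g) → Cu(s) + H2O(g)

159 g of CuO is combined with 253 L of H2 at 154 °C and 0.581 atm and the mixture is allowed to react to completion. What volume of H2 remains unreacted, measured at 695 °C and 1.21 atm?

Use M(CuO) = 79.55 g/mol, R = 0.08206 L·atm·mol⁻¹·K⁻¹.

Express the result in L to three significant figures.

n(CuO) = 159 / 79.55 = 1.999 mol
n(H2) = PV/RT = (0.581 × 253) / (0.08206 × 427.15) = 4.194 mol
For 1.999 mol CuO, stoichiometry requires (1/1) × 1.999 = 1.999 mol H2; 4.194 mol is available, so CuO is limiting.
n(H2) consumed = (1/1) × 1.999 = 1.999 mol; remaining = 4.194 − 1.999 = 2.195 mol
V(H2) = nRT/P = 2.195 × 0.08206 × 968.15 / 1.21 = 144.1 L

144 L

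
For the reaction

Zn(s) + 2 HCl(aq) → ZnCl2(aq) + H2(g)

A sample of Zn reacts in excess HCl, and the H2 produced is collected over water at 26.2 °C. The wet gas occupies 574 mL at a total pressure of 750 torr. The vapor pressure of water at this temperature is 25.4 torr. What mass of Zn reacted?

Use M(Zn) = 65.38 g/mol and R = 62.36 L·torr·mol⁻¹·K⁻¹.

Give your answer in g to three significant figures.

P(H2) = 750 − 25.4 = 724.6 torr
n(H2) = PV/RT = (724.6 × 0.5740) / (62.36 × 299.35) = 0.02228 mol
n(Zn) = (1/1) × 0.02228 = 0.02228 mol
m(Zn) = 0.02228 × 65.38 = 1.457 g

1.46 g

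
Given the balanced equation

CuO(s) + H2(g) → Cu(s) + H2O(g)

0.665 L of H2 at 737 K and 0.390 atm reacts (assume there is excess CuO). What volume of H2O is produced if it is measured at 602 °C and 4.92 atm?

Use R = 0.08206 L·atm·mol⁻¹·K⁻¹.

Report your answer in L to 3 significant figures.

0.0626 L

n(H2) = PV/RT = (0.390 × 0.665) / (0.08206 × 737) = 0.004288 mol
n(H2O) = (1/1) × 0.004288 = 0.004288 mol
V = nRT/P = 0.004288 × 0.08206 × 875.15 / 4.92 = 0.06259 L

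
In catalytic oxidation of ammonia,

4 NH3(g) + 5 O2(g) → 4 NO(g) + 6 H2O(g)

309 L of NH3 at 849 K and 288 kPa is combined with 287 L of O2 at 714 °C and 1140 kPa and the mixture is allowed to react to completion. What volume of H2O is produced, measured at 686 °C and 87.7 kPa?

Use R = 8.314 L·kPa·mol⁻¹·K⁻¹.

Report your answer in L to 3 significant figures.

1720 L

n(NH3) = PV/RT = (288 × 309) / (8.314 × 849) = 12.61 mol
n(O2) = PV/RT = (1140 × 287) / (8.314 × 987.15) = 39.87 mol
For 12.61 mol NH3, stoichiometry requires (5/4) × 12.61 = 15.76 mol O2; 39.87 mol is available, so NH3 is limiting.
n(H2O) = (6/4) × 12.61 = 18.91 mol
V(H2O) = nRT/P = 18.91 × 8.314 × 959.15 / 87.7 = 1719 L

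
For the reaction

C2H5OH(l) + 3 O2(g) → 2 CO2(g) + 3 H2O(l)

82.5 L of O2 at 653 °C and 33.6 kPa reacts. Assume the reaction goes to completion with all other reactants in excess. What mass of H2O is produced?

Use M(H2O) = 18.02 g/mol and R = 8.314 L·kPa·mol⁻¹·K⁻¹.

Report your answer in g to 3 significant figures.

n(O2) = PV/RT = (33.6 × 82.5) / (8.314 × 926.15) = 0.3600 mol
n(H2O) = (3/3) × 0.3600 = 0.3600 mol
m(H2O) = 0.3600 × 18.02 = 6.487 g

6.49 g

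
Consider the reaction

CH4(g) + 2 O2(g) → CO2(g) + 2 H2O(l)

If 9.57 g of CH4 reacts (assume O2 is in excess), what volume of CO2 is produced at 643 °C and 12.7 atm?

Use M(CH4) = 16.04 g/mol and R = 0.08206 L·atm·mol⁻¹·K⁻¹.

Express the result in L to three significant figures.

n(CH4) = 9.570 / 16.04 = 0.5966 mol
n(CO2) = (1/1) × 0.5966 = 0.5966 mol
V = nRT/P = 0.5966 × 0.08206 × 916.15 / 12.7 = 3.532 L

3.53 L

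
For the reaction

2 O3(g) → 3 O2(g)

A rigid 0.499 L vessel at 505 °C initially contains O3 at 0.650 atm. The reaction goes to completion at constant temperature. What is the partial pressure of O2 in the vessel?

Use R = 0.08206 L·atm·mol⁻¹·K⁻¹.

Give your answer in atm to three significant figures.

n(O3)₀ = PV/RT = (0.650 × 0.499) / (0.08206 × 778.15) = 0.005079 mol
n(O2) = (3/2) × 0.005079 = 0.007619 mol
P(O2) = nRT/V = 0.007619 × 0.08206 × 778.15 / 0.499 = 0.9750 atm

0.975 atm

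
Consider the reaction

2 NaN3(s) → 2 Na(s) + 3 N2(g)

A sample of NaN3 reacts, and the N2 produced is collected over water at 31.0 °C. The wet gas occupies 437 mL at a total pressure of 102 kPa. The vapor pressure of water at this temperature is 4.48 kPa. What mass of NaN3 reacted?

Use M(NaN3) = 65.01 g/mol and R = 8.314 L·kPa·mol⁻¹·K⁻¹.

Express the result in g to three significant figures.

P(N2) = 102 − 4.48 = 97.52 kPa
n(N2) = PV/RT = (97.52 × 0.4370) / (8.314 × 304.15) = 0.01685 mol
n(NaN3) = (2/3) × 0.01685 = 0.01123 mol
m(NaN3) = 0.01123 × 65.01 = 0.7301 g

0.730 g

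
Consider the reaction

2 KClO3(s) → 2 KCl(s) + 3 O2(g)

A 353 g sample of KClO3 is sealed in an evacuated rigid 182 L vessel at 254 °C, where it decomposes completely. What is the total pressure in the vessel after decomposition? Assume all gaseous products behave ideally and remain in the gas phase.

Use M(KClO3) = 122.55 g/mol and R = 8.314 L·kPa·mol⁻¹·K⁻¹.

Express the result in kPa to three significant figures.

104 kPa

n(KClO3) = 353 / 122.55 = 2.880 mol
n(gas produced) = (3/2) × 2.880 = 4.320 mol
P = nRT/V = 4.320 × 8.314 × 527.15 / 182 = 104.0 kPa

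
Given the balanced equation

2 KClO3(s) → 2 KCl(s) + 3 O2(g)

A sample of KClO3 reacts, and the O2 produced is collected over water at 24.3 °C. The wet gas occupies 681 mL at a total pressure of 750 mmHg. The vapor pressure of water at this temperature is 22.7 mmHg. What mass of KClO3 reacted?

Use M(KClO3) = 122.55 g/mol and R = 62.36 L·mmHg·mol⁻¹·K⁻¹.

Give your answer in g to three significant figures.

2.18 g

P(O2) = 750 − 22.7 = 727.3 mmHg
n(O2) = PV/RT = (727.3 × 0.6810) / (62.36 × 297.45) = 0.02670 mol
n(KClO3) = (2/3) × 0.02670 = 0.01780 mol
m(KClO3) = 0.01780 × 122.55 = 2.181 g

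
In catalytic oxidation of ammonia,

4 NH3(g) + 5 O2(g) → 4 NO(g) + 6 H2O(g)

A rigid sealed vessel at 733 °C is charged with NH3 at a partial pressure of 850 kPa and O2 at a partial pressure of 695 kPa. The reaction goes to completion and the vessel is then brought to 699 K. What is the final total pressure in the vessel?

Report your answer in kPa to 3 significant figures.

Because the vessel is rigid and T is held at 733 °C, work the stoichiometry in partial pressures (P_i = n_iRT/V).
P(O2) required for 850 kPa of NH3 = (5/4) × 850 = 1062 kPa; available 695 kPa, so O2 is limiting.
P(NH3) remaining = 850 − (4/5) × 695 = 294.0 kPa
P(gaseous products) = (4+6)/5 × 695 = 1390 kPa
P_total at 733 °C = 294.0 + 1390 = 1684 kPa
Scaling to 699 K: P = 1684 × 699/1006.15 = 1170 kPa

1170 kPa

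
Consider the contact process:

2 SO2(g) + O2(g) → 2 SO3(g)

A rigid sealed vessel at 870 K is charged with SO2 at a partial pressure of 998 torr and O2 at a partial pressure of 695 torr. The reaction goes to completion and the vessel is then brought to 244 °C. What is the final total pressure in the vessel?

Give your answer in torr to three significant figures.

At constant V, partial pressures at 870 K are proportional to moles, so apply stoichiometry directly to pressures.
P(O2) required for 998 torr of SO2 = (1/2) × 998 = 499.0 torr; available 695 torr, so SO2 is limiting.
P(O2) remaining = 695 − (1/2) × 998 = 196.0 torr
P(gaseous products) = (2)/2 × 998 = 998.0 torr
P_total at 870 K = 196.0 + 998.0 = 1194 torr
Scaling to 244 °C: P = 1194 × 517.15/870 = 709.7 torr

710 torr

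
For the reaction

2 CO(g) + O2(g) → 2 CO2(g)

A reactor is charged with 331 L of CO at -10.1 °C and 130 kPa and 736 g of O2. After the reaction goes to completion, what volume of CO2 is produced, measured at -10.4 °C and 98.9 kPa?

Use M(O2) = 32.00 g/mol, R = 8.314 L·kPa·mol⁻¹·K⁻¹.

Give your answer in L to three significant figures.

435 L

n(CO) = PV/RT = (130 × 331) / (8.314 × 263.05) = 19.68 mol
n(O2) = 736 / 32.00 = 23.00 mol
For 19.68 mol CO, stoichiometry requires (1/2) × 19.68 = 9.840 mol O2; 23.00 mol is available, so CO is limiting.
n(CO2) = (2/2) × 19.68 = 19.68 mol
V(CO2) = nRT/P = 19.68 × 8.314 × 262.75 / 98.9 = 434.7 L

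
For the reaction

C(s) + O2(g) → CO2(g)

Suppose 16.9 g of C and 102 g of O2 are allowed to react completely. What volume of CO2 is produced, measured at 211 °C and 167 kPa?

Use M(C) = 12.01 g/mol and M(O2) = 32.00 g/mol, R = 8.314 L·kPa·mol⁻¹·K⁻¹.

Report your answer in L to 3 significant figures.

33.9 L

n(C) = 16.9 / 12.01 = 1.407 mol
n(O2) = 102 / 32.00 = 3.188 mol
For 1.407 mol C, stoichiometry requires (1/1) × 1.407 = 1.407 mol O2; 3.188 mol is available, so C is limiting.
n(CO2) = (1/1) × 1.407 = 1.407 mol
V(CO2) = nRT/P = 1.407 × 8.314 × 484.15 / 167 = 33.91 L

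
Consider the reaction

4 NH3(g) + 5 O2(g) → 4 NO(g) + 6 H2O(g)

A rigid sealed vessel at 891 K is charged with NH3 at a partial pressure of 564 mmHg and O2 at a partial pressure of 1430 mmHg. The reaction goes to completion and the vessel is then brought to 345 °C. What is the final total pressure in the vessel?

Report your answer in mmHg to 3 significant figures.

1480 mmHg

At constant V, partial pressures at 891 K are proportional to moles, so apply stoichiometry directly to pressures.
P(O2) required for 564 mmHg of NH3 = (5/4) × 564 = 705.0 mmHg; available 1430 mmHg, so NH3 is limiting.
P(O2) remaining = 1430 − (5/4) × 564 = 725.0 mmHg
P(gaseous products) = (4+6)/4 × 564 = 1410 mmHg
P_total at 891 K = 725.0 + 1410 = 2135 mmHg
Scaling to 345 °C: P = 2135 × 618.15/891 = 1481 mmHg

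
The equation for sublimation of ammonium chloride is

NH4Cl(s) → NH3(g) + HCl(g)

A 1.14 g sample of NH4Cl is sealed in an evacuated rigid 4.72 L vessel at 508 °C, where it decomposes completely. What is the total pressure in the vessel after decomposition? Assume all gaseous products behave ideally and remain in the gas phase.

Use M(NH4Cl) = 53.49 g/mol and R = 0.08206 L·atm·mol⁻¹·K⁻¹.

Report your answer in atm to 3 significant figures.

n(NH4Cl) = 1.14 / 53.49 = 0.02131 mol
n(gas produced) = (2/1) × 0.02131 = 0.04262 mol
P = nRT/V = 0.04262 × 0.08206 × 781.15 / 4.72 = 0.5788 atm

0.579 atm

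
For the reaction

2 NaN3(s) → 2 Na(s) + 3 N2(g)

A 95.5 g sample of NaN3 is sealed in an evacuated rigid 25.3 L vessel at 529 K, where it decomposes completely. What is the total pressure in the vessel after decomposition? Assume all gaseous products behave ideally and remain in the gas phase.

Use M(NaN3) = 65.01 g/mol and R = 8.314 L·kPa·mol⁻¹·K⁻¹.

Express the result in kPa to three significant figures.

383 kPa

n(NaN3) = 95.5 / 65.01 = 1.469 mol
n(gas produced) = (3/2) × 1.469 = 2.204 mol
P = nRT/V = 2.204 × 8.314 × 529 / 25.3 = 383.1 kPa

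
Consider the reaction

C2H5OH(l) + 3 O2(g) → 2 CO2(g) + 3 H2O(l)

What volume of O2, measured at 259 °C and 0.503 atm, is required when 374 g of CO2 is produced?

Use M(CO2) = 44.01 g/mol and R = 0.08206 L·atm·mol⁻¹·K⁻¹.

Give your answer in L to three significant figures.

1110 L

n(CO2) = 374.0 / 44.01 = 8.498 mol
n(O2) = (3/2) × 8.498 = 12.75 mol
V = nRT/P = 12.75 × 0.08206 × 532.15 / 0.503 = 1107 L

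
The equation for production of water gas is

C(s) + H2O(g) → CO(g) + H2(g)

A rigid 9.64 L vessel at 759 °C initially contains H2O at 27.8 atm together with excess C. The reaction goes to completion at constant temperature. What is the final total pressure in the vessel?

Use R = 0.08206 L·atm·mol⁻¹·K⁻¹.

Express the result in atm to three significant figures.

55.6 atm

Since T and V are fixed, P_final/P_initial = n_final/n_initial = 2/1.
P_final = (2/1) × 27.8 = 55.60 atm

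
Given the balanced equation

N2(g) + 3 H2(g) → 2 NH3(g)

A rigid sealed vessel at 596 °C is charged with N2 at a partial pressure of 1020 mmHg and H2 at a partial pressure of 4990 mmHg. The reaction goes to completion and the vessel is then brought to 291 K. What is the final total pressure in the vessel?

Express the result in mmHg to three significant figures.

At constant V, partial pressures at 596 °C are proportional to moles, so apply stoichiometry directly to pressures.
P(H2) required for 1020 mmHg of N2 = (3/1) × 1020 = 3060 mmHg; available 4990 mmHg, so N2 is limiting.
P(H2) remaining = 4990 − (3/1) × 1020 = 1930 mmHg
P(gaseous products) = (2)/1 × 1020 = 2040 mmHg
P_total at 596 °C = 1930 + 2040 = 3970 mmHg
Scaling to 291 K: P = 3970 × 291/869.15 = 1329 mmHg

1330 mmHg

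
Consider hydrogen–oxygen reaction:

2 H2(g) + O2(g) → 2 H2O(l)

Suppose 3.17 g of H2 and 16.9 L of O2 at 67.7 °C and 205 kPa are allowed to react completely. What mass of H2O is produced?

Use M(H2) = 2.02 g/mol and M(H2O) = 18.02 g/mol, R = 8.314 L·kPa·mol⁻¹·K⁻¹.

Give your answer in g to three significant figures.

28.3 g

n(H2) = 3.17 / 2.02 = 1.569 mol
n(O2) = PV/RT = (205 × 16.9) / (8.314 × 340.85) = 1.223 mol
For 1.569 mol H2, stoichiometry requires (1/2) × 1.569 = 0.7845 mol O2; 1.223 mol is available, so H2 is limiting.
n(H2O) = (2/2) × 1.569 = 1.569 mol
m(H2O) = 1.569 × 18.02 = 28.27 g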